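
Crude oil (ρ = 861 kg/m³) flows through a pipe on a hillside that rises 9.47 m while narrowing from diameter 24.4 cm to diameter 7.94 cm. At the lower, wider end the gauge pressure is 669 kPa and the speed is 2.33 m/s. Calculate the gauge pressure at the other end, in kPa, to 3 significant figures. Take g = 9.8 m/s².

Mass conservation (A₁v₁ = A₂v₂) gives v₂ = 2.33 × 468/49.5 = 22.0 m/s.
Bernoulli: P₁ + ½ρv₁² + ρg h₁ = P₂ + ½ρv₂² + ρg h₂, so P₂ = P₁ + ½ρ(v₁² − v₂²) − ρg(h₂ − h₁).
P₂ = 669000 + ½·861·(2.33² − 22.0²) − 861·9.8·(+9.47) = 669000 + (-206000) − (79900) = 383000 Pa.

P₂ ≈ 383 kPa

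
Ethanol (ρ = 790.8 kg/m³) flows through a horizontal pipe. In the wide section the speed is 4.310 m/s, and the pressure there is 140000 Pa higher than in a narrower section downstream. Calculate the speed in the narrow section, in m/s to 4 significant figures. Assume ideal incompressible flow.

v₂ = 19.30 m/s

Horizontal Bernoulli: P₁ + ½ρv₁² = P₂ + ½ρv₂², so v₂² = v₁² + 2(P₁ − P₂)/ρ.
v₂ = √(4.310² + 2·140000/790.8) = √(18.58 + 354.1) = 19.30 m/s.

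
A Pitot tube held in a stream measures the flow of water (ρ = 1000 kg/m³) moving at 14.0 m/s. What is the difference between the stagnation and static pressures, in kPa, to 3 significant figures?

98.0 kPa

At the stagnation point the flow is brought to rest, so Bernoulli gives P_stag − P_static = ½ρv².
ΔP = ½·1000·14.0² = 98000 Pa.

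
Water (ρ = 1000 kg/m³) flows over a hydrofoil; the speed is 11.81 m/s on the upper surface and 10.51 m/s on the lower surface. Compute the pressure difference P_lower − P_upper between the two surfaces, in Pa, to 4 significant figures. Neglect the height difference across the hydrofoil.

Bernoulli (same height): P_lower − P_upper = ½ρ(v_upper² − v_lower²).
ΔP = ½·1000·(11.81² − 10.51²) = 14510 Pa.

ΔP = 14510 Pa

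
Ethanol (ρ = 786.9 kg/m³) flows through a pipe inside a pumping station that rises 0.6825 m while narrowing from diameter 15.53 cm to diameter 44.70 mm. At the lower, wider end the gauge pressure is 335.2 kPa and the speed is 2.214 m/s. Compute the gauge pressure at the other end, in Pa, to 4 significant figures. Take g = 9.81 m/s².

P₂ = 50860 Pa

Continuity gives A₁v₁ = A₂v₂, so v₂ = (189.4 cm²)/(15.69 cm²) × 2.214 m/s = 26.72 m/s.
Bernoulli: P₁ + ½ρv₁² + ρg h₁ = P₂ + ½ρv₂² + ρg h₂, so P₂ = P₁ + ½ρ(v₁² − v₂²) − ρg(h₂ − h₁).
P₂ = 335200 + ½·786.9·(2.214² − 26.72²) − 786.9·9.81·(+0.6825) = 335200 + (-279100) − (5269) = 50860 Pa.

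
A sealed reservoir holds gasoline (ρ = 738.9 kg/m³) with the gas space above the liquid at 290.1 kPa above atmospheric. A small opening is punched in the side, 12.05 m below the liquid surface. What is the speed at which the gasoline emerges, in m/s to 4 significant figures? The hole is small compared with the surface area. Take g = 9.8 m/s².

31.96 m/s

Take point 1 at the surface (v₁ ≈ 0) and point 2 at the hole (at atmospheric pressure). Bernoulli: P₁ + ρg h = P_atm + ½ρv₂².
With P₁ − P_atm = 290100 Pa, v₂ = √(2gh + 2ΔP/ρ) = √(2·9.8·12.05 + 2·290100/738.9) = 31.96 m/s.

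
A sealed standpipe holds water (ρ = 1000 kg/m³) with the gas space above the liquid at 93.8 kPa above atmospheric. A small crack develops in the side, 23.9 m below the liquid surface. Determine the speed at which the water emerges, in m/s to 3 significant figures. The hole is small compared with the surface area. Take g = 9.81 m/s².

Take point 1 at the surface (v₁ ≈ 0) and point 2 at the hole (at atmospheric pressure). Bernoulli: P₁ + ρg h = P_atm + ½ρv₂².
With P₁ − P_atm = 93800 Pa, v₂ = √(2gh + 2ΔP/ρ) = √(2·9.81·23.9 + 2·93800/1000) = 25.6 m/s.

25.6 m/s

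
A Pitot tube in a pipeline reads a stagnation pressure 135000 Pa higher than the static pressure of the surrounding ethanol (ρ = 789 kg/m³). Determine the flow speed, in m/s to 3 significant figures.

Bernoulli between the free stream and the stagnation point: ½ρv² = P_stag − P_static.
v = √(2ΔP/ρ) = √(2·135000/789) = 18.5 m/s.

v = 18.5 m/s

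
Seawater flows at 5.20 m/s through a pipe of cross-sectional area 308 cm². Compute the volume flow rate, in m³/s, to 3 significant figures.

Q ≈ 0.160 m³/s

Q = A·v = 0.0308 m² × 5.20 m/s = 0.160 m³/s.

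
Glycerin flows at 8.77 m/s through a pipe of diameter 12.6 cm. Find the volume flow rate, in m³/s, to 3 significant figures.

Q ≈ 0.109 m³/s

Q = A·v = 0.0125 m² × 8.77 m/s = 0.109 m³/s.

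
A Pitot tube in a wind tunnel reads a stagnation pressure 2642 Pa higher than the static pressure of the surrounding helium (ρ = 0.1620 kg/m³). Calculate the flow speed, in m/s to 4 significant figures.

v ≈ 180.6 m/s

The dynamic pressure equals the rise in static pressure at the stagnation point: ΔP = ½ρv².
v = √(2ΔP/ρ) = √(2·2642/0.1620) = 180.6 m/s.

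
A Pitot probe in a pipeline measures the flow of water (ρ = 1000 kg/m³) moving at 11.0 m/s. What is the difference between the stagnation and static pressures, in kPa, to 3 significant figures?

ΔP ≈ 60.5 kPa

Bernoulli between the free stream and the stagnation point: ½ρv² = P_stag − P_static.
ΔP = ½·1000·11.0² = 60500 Pa.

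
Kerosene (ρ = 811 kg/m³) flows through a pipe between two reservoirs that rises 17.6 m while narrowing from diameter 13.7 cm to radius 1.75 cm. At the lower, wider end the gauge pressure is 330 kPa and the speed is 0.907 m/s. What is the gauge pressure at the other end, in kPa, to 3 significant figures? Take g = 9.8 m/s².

P₂ ≈ 112 kPa

The volume flow rate is constant, so v₂ = (A₁/A₂)v₁ = (147/9.62)·0.907 = 13.9 m/s.
Applying Bernoulli between the two ends and solving for P₂: P₂ = P₁ + ½ρ(v₁² − v₂²) − ρgΔh.
P₂ = 330000 + ½·811·(0.907² − 13.9²) − 811·9.8·(+17.6) = 330000 + (-78000) − (140000) = 112000 Pa.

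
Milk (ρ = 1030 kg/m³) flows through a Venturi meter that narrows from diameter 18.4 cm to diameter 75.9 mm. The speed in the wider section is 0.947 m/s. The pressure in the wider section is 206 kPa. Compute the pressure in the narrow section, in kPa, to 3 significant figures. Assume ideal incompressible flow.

The volume flow rate is constant, so v₂ = (A₁/A₂)v₁ = (266/45.2)·0.947 = 5.57 m/s.
With no height change, Bernoulli's equation is P₁ + ½ρv₁² = P₂ + ½ρv₂².
P₂ = P₁ − ½ρ(v₂² − v₁²) = 206000 − ½·1030·(5.57² − 0.947²) = 206000 − 15500 = 191000 Pa.

P₂ ≈ 191 kPa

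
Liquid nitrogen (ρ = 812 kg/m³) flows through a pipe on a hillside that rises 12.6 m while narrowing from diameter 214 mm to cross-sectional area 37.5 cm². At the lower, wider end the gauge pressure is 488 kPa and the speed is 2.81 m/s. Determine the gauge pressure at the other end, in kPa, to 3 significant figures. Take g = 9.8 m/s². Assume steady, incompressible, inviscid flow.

Continuity gives A₁v₁ = A₂v₂, so v₂ = (360 cm²)/(37.5 cm²) × 2.81 m/s = 27.0 m/s.
Energy conservation along the streamline gives P₂ = P₁ − ½ρ(v₂² − v₁²) − ρg(h₂ − h₁).
P₂ = 488000 + ½·812·(2.81² − 27.0²) − 812·9.8·(+12.6) = 488000 + (-292000) − (100000) = 96000 Pa.

P₂ ≈ 96.0 kPa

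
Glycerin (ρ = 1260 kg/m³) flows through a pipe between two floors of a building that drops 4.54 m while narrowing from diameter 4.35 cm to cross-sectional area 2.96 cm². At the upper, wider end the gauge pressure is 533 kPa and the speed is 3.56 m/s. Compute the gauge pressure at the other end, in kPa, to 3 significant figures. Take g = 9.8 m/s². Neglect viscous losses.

The volume flow rate is constant, so v₂ = (A₁/A₂)v₁ = (14.9/2.96)·3.56 = 17.9 m/s.
Applying Bernoulli between the two ends and solving for P₂: P₂ = P₁ + ½ρ(v₁² − v₂²) − ρgΔh.
P₂ = 533000 + ½·1260·(3.56² − 17.9²) − 1260·9.8·(−4.54) = 533000 + (-193000) − (-56100) = 396000 Pa.

P₂ ≈ 396 kPa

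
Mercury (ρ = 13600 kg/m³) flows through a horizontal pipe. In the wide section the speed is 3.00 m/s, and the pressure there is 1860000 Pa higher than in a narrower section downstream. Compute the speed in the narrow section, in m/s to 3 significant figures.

16.8 m/s

With h₁ = h₂, rearranging Bernoulli gives v₂ = √(v₁² + 2ΔP/ρ).
v₂ = √(3.00² + 2·1860000/13600) = √(9.00 + 274) = 16.8 m/s.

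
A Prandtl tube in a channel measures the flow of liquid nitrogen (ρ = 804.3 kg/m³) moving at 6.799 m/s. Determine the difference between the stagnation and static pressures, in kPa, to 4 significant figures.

The dynamic pressure equals the rise in static pressure at the stagnation point: ΔP = ½ρv².
ΔP = ½·804.3·6.799² = 18590 Pa.

ΔP = 18.59 kPa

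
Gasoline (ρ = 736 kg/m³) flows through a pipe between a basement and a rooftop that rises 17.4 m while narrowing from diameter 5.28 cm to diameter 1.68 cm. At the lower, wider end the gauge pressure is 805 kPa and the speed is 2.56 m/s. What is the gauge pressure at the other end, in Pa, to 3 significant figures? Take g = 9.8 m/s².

By continuity, v₂ = v₁·A₁/A₂ = 2.56·(21.9/2.22) = 25.3 m/s.
Applying Bernoulli between the two ends and solving for P₂: P₂ = P₁ + ½ρ(v₁² − v₂²) − ρgΔh.
P₂ = 805000 + ½·736·(2.56² − 25.3²) − 736·9.8·(+17.4) = 805000 + (-233000) − (126000) = 447000 Pa.

P₂ = 447000 Pa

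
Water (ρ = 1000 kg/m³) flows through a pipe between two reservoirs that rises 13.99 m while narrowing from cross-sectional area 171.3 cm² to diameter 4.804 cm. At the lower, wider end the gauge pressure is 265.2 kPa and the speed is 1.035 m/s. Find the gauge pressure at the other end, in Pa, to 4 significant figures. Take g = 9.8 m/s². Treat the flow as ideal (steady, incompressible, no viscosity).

P₂ ≈ 80800 Pa

Mass conservation (A₁v₁ = A₂v₂) gives v₂ = 1.035 × 171.3/18.13 = 9.781 m/s.
Applying Bernoulli between the two ends and solving for P₂: P₂ = P₁ + ½ρ(v₁² − v₂²) − ρgΔh.
P₂ = 265200 + ½·1000·(1.035² − 9.781²) − 1000·9.8·(+13.99) = 265200 + (-47300) − (137100) = 80800 Pa.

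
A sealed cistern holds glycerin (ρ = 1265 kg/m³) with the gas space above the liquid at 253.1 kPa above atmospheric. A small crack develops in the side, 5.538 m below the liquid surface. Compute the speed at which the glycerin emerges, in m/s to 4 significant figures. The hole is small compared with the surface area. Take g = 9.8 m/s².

v ≈ 22.55 m/s

Take point 1 at the surface (v₁ ≈ 0) and point 2 at the hole (at atmospheric pressure). Bernoulli: P₁ + ρg h = P_atm + ½ρv₂².
With P₁ − P_atm = 253100 Pa, v₂ = √(2gh + 2ΔP/ρ) = √(2·9.8·5.538 + 2·253100/1265) = 22.55 m/s.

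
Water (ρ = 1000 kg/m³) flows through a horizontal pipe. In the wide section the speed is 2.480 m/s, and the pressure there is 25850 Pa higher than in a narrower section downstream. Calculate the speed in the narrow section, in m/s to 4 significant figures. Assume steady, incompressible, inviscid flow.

v₂ ≈ 7.606 m/s

Horizontal Bernoulli: P₁ + ½ρv₁² = P₂ + ½ρv₂², so v₂² = v₁² + 2(P₁ − P₂)/ρ.
v₂ = √(2.480² + 2·25850/1000) = √(6.150 + 51.70) = 7.606 m/s.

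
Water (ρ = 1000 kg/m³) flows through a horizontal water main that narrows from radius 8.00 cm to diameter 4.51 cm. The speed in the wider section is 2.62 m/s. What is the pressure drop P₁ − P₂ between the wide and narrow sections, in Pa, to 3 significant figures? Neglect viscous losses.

The volume flow rate is constant, so v₂ = (A₁/A₂)v₁ = (201/16.0)·2.62 = 33.0 m/s.
Along the horizontal streamline, P + ½ρv² is constant.
P₁ − P₂ = ½·1000·(33.0² − 2.62²) = ½·1000·1080 = 540000 Pa.

ΔP ≈ 540000 Pa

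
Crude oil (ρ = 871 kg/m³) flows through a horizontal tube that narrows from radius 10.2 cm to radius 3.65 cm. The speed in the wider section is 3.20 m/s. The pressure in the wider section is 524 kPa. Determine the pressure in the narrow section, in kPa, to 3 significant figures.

P₂ = 256 kPa

By continuity, v₂ = v₁·A₁/A₂ = 3.20·(327/41.9) = 25.0 m/s.
Bernoulli (h₁ = h₂): P₁ − P₂ = ½ρ(v₂² − v₁²).
P₂ = P₁ − ½ρ(v₂² − v₁²) = 524000 − ½·871·(25.0² − 3.20²) = 524000 − 268000 = 256000 Pa.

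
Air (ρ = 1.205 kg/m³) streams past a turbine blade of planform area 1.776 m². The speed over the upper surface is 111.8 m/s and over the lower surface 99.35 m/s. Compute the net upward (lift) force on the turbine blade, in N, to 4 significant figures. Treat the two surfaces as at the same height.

F ≈ 2813 N

The faster flow above has the lower pressure; Bernoulli (same height) gives ΔP = ½ρ(v_up² − v_low²).
ΔP = ½·1.205·(111.8² − 99.35²) = 1584 Pa.
Lift = ΔP · A = 1584 × 1.776 = 2813 N.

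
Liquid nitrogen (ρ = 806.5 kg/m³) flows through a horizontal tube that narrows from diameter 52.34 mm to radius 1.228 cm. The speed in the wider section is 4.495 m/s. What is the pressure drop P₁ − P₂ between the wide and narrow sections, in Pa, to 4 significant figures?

Mass conservation (A₁v₁ = A₂v₂) gives v₂ = 4.495 × 21.52/4.737 = 20.41 m/s.
Along the horizontal streamline, P + ½ρv² is constant.
P₁ − P₂ = ½·806.5·(20.41² − 4.495²) = ½·806.5·396.5 = 159900 Pa.

ΔP ≈ 159900 Pa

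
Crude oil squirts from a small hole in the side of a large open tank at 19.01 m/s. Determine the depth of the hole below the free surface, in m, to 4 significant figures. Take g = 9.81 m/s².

h = 18.42 m

Inverting v = √(2gh) gives h = v² / 2g.
h = 19.01²/(2·9.81) = 361.4/19.62 = 18.42 m.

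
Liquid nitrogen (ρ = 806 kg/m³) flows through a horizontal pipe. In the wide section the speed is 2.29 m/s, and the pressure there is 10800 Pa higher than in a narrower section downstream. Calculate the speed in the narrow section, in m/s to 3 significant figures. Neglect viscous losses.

Horizontal Bernoulli: P₁ + ½ρv₁² = P₂ + ½ρv₂², so v₂² = v₁² + 2(P₁ − P₂)/ρ.
v₂ = √(2.29² + 2·10800/806) = √(5.24 + 26.8) = 5.66 m/s.

5.66 m/s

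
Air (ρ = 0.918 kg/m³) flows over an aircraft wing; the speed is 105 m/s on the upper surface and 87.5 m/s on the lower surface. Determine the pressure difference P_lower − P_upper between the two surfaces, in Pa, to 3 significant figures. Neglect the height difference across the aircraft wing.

With negligible Δh, P + ½ρv² is constant, so P_low − P_up = ½ρ(v_up² − v_low²).
ΔP = ½·0.918·(105² − 87.5²) = 1550 Pa.

ΔP ≈ 1550 Pa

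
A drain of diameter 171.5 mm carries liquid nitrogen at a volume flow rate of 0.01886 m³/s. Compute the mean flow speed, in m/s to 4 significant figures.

v = 0.8164 m/s

Q = 0.01886 m³/s = 0.01886 m³/s.
v = Q/A = 0.01886 / 0.02310 = 0.8164 m/s.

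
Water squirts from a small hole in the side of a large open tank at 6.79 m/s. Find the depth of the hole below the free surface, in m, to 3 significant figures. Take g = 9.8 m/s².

For a small hole in a large open tank, ½v² = gh, giving h = v²/(2g).
h = 6.79²/(2·9.8) = 46.1/19.60 = 2.35 m.

h = 2.35 m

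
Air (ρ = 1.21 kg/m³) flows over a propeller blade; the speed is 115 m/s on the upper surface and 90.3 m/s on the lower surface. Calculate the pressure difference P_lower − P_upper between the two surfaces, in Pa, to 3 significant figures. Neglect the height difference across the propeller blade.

Bernoulli (same height): P_lower − P_upper = ½ρ(v_upper² − v_lower²).
ΔP = ½·1.21·(115² − 90.3²) = 3070 Pa.

ΔP ≈ 3070 Pa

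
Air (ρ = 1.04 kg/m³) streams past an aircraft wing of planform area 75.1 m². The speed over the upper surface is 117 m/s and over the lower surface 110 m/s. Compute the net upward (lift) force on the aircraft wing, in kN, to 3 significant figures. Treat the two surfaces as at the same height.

With equal heights on the two surfaces, Bernoulli gives P_lower − P_upper = ½ρ(v_upper² − v_lower²).
ΔP = ½·1.04·(117² − 110²) = 826 Pa.
Lift = ΔP · A = 826 × 75.1 = 62100 N.

62.1 kN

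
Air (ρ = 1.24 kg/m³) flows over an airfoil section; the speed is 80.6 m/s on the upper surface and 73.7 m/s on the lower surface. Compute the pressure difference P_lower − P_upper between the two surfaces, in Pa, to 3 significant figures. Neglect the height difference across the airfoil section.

Bernoulli (same height): P_lower − P_upper = ½ρ(v_upper² − v_lower²).
ΔP = ½·1.24·(80.6² − 73.7²) = 660 Pa.

660 Pa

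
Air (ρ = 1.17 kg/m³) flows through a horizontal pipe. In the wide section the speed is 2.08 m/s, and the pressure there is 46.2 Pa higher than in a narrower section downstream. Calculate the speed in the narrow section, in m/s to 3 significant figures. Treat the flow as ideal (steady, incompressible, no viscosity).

Horizontal Bernoulli: P₁ + ½ρv₁² = P₂ + ½ρv₂², so v₂² = v₁² + 2(P₁ − P₂)/ρ.
v₂ = √(2.08² + 2·46.2/1.17) = √(4.33 + 79.0) = 9.13 m/s.

v₂ = 9.13 m/s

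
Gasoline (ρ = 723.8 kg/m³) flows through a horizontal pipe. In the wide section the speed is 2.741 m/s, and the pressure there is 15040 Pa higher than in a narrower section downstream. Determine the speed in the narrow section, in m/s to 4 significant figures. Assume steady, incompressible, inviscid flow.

7.005 m/s

Horizontal Bernoulli: P₁ + ½ρv₁² = P₂ + ½ρv₂², so v₂² = v₁² + 2(P₁ − P₂)/ρ.
v₂ = √(2.741² + 2·15040/723.8) = √(7.513 + 41.56) = 7.005 m/s.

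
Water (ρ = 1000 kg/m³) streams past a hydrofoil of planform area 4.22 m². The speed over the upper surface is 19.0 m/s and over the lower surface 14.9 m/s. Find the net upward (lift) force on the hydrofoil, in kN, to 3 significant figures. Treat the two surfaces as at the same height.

The faster flow above has the lower pressure; Bernoulli (same height) gives ΔP = ½ρ(v_up² − v_low²).
ΔP = ½·1000·(19.0² − 14.9²) = 69500 Pa.
Lift = ΔP · A = 69500 × 4.22 = 293000 N.

293 kN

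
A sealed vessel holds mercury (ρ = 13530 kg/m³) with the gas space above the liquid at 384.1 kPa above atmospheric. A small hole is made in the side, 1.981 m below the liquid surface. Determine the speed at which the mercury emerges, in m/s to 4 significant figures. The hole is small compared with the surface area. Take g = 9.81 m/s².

v = 9.780 m/s

Take point 1 at the surface (v₁ ≈ 0) and point 2 at the hole (at atmospheric pressure). Bernoulli: P₁ + ρg h = P_atm + ½ρv₂².
With P₁ − P_atm = 384100 Pa, v₂ = √(2gh + 2ΔP/ρ) = √(2·9.81·1.981 + 2·384100/13530) = 9.780 m/s.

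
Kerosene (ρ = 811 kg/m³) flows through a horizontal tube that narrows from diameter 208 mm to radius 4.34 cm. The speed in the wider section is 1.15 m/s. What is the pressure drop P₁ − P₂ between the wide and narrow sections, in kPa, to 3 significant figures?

ΔP = 17.1 kPa

The volume flow rate is constant, so v₂ = (A₁/A₂)v₁ = (340/59.2)·1.15 = 6.60 m/s.
The pipe is horizontal, so Bernoulli reduces to P₁ + ½ρv₁² = P₂ + ½ρv₂².
P₁ − P₂ = ½·811·(6.60² − 1.15²) = ½·811·42.3 = 17100 Pa.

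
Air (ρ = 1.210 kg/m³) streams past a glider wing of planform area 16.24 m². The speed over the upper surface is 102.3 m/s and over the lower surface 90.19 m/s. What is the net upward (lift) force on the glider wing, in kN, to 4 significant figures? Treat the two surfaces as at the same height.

F ≈ 22.90 kN

From P + ½ρv² = const at equal height, P_low − P_up = ½ρ(v_up² − v_low²).
ΔP = ½·1.210·(102.3² − 90.19²) = 1410 Pa.
Lift = ΔP · A = 1410 × 16.24 = 22900 N.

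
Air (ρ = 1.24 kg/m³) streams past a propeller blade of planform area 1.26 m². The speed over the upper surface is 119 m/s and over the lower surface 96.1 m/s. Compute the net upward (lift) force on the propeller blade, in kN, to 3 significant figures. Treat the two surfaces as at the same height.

The faster flow above has the lower pressure; Bernoulli (same height) gives ΔP = ½ρ(v_up² − v_low²).
ΔP = ½·1.24·(119² − 96.1²) = 3050 Pa.
Lift = ΔP · A = 3050 × 1.26 = 3850 N.

F ≈ 3.85 kN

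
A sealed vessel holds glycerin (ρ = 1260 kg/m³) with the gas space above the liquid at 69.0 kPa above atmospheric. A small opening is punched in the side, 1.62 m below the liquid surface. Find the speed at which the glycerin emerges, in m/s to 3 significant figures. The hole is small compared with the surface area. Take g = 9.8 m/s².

Take point 1 at the surface (v₁ ≈ 0) and point 2 at the hole (at atmospheric pressure). Bernoulli: P₁ + ρg h = P_atm + ½ρv₂².
With P₁ − P_atm = 69000 Pa, v₂ = √(2gh + 2ΔP/ρ) = √(2·9.8·1.62 + 2·69000/1260) = 11.9 m/s.

v = 11.9 m/s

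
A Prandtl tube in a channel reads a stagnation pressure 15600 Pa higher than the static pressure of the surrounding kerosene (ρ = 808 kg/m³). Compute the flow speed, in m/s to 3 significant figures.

6.21 m/s

Bernoulli between the free stream and the stagnation point: ½ρv² = P_stag − P_static.
v = √(2ΔP/ρ) = √(2·15600/808) = 6.21 m/s.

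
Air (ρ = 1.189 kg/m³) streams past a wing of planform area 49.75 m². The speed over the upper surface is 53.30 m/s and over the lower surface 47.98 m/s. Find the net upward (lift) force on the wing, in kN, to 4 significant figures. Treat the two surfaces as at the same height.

F = 15.94 kN

With equal heights on the two surfaces, Bernoulli gives P_lower − P_upper = ½ρ(v_upper² − v_lower²).
ΔP = ½·1.189·(53.30² − 47.98²) = 320.3 Pa.
Lift = ΔP · A = 320.3 × 49.75 = 15940 N.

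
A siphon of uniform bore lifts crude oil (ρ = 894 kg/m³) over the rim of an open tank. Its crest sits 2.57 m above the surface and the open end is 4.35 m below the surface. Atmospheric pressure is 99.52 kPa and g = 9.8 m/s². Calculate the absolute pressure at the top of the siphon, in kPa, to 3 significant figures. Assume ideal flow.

From the surface to the outlet (both open to atmosphere, surface at rest): v = √(2g·h_out) = √(2·9.8·4.35) = 9.23 m/s.
Continuity keeps v the same throughout the tube; from surface to crest, P_atm + 0 = P_top + ½ρv² + ρg·h_top.
P_top = 99520 − ½·894·9.23² − 894·9.8·2.57 = 38900 Pa.

P_top ≈ 38.9 kPa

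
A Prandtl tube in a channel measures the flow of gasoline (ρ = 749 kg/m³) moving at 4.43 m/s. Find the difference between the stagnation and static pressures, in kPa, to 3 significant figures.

ΔP ≈ 7.35 kPa

Bernoulli between the free stream and the stagnation point: ½ρv² = P_stag − P_static.
ΔP = ½·749·4.43² = 7350 Pa.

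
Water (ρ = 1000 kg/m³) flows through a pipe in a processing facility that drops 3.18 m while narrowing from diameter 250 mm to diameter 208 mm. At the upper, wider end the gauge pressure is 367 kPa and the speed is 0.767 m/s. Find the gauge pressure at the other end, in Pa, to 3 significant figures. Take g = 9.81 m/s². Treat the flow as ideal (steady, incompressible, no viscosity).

The volume flow rate is constant, so v₂ = (A₁/A₂)v₁ = (491/340)·0.767 = 1.11 m/s.
Bernoulli: P₁ + ½ρv₁² + ρg h₁ = P₂ + ½ρv₂² + ρg h₂, so P₂ = P₁ + ½ρ(v₁² − v₂²) − ρg(h₂ − h₁).
P₂ = 367000 + ½·1000·(0.767² − 1.11²) − 1000·9.81·(−3.18) = 367000 + (-320) − (-31200) = 398000 Pa.

P₂ = 398000 Pa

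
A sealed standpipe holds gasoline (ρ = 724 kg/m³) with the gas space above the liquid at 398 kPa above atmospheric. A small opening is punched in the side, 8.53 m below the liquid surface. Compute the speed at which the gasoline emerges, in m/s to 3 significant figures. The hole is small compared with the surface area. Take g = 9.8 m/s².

Take point 1 at the surface (v₁ ≈ 0) and point 2 at the hole (at atmospheric pressure). Bernoulli: P₁ + ρg h = P_atm + ½ρv₂².
With P₁ − P_atm = 398000 Pa, v₂ = √(2gh + 2ΔP/ρ) = √(2·9.8·8.53 + 2·398000/724) = 35.6 m/s.

v ≈ 35.6 m/s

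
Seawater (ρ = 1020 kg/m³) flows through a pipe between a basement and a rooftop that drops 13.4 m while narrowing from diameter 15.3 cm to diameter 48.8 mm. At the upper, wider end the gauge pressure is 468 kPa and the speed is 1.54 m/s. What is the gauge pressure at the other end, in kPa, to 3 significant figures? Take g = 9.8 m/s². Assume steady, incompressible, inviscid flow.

By continuity, v₂ = v₁·A₁/A₂ = 1.54·(184/18.7) = 15.1 m/s.
Bernoulli: P₁ + ½ρv₁² + ρg h₁ = P₂ + ½ρv₂² + ρg h₂, so P₂ = P₁ + ½ρ(v₁² − v₂²) − ρg(h₂ − h₁).
P₂ = 468000 + ½·1020·(1.54² − 15.1²) − 1020·9.8·(−13.4) = 468000 + (-116000) − (-134000) = 486000 Pa.

P₂ ≈ 486 kPa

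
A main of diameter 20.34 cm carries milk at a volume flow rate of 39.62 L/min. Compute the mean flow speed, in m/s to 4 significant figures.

v ≈ 0.02032 m/s

Q = 39.62 L/min = 0.0006603 m³/s.
v = Q/A = 0.0006603 / 0.03249 = 0.02032 m/s.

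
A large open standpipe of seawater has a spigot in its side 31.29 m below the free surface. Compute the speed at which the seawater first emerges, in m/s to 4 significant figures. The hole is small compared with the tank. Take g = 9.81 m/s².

Bernoulli from surface to hole (P equal, v_surface ≈ 0): v = √(2gh) = √(2×9.81×31.29) = 24.78 m/s.

v = 24.78 m/s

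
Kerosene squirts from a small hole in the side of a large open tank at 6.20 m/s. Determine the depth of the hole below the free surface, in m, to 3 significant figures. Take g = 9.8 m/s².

h ≈ 1.96 m

Inverting v = √(2gh) gives h = v² / 2g.
h = 6.20²/(2·9.8) = 38.4/19.60 = 1.96 m.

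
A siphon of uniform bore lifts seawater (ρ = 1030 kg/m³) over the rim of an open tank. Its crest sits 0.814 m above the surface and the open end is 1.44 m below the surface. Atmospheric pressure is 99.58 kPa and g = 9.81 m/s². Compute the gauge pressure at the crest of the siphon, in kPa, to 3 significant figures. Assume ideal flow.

From the surface to the outlet (both open to atmosphere, surface at rest): v = √(2g·h_out) = √(2·9.81·1.44) = 5.32 m/s.
Continuity keeps v the same throughout the tube; from surface to crest, P_atm + 0 = P_top + ½ρv² + ρg·h_top.
P_top = 99580 − ½·1030·5.32² − 1030·9.81·0.814 = 76800 Pa. So P_gauge = P_top − P_atm = -22800 Pa.

P_gauge = -22.8 kPa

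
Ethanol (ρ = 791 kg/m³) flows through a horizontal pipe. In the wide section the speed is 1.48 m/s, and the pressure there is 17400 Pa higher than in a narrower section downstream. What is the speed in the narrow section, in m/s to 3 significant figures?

6.80 m/s

With h₁ = h₂, rearranging Bernoulli gives v₂ = √(v₁² + 2ΔP/ρ).
v₂ = √(1.48² + 2·17400/791) = √(2.19 + 44.0) = 6.80 m/s.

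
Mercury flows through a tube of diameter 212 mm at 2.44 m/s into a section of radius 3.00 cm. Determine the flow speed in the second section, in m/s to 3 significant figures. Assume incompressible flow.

v₂ = 30.5 m/s

By continuity, v₂ = v₁·A₁/A₂ = 2.44·(353/28.3) = 30.5 m/s.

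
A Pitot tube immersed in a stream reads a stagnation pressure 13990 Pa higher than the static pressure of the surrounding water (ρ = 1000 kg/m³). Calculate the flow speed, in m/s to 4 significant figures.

v = 5.290 m/s

Bernoulli between the free stream and the stagnation point: ½ρv² = P_stag − P_static.
v = √(2ΔP/ρ) = √(2·13990/1000) = 5.290 m/s.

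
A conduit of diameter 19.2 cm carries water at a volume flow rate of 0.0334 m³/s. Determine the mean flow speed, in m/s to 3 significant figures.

Q = 0.0334 m³/s = 0.0334 m³/s.
v = Q/A = 0.0334 / 0.0290 = 1.15 m/s.

1.15 m/s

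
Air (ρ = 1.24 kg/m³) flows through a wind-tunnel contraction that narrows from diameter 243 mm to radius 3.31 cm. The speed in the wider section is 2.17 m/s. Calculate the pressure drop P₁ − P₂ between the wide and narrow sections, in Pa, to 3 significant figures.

ΔP ≈ 527 Pa

Continuity gives A₁v₁ = A₂v₂, so v₂ = (464 cm²)/(34.4 cm²) × 2.17 m/s = 29.2 m/s.
The pipe is horizontal, so Bernoulli reduces to P₁ + ½ρv₁² = P₂ + ½ρv₂².
P₁ − P₂ = ½·1.24·(29.2² − 2.17²) = ½·1.24·850 = 527 Pa.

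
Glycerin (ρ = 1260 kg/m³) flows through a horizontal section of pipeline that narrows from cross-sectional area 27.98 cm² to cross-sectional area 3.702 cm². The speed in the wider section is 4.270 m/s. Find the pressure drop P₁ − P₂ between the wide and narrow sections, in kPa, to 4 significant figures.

By continuity, v₂ = v₁·A₁/A₂ = 4.270·(27.98/3.702) = 32.27 m/s.
The pipe is horizontal, so Bernoulli reduces to P₁ + ½ρv₁² = P₂ + ½ρv₂².
P₁ − P₂ = ½·1260·(32.27² − 4.270²) = ½·1260·1023 = 644700 Pa.

ΔP = 644.7 kPa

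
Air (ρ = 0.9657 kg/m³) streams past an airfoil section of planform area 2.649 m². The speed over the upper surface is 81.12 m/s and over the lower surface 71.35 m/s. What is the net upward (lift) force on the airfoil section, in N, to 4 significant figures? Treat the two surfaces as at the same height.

F ≈ 1905 N

From P + ½ρv² = const at equal height, P_low − P_up = ½ρ(v_up² − v_low²).
ΔP = ½·0.9657·(81.12² − 71.35²) = 719.3 Pa.
Lift = ΔP · A = 719.3 × 2.649 = 1905 N.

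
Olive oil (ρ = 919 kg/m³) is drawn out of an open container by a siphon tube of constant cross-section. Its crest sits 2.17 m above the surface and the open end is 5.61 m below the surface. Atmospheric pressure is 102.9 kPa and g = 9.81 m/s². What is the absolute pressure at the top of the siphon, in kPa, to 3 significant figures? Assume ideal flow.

P_top ≈ 32.8 kPa

From the surface to the outlet (both open to atmosphere, surface at rest): v = √(2g·h_out) = √(2·9.81·5.61) = 10.5 m/s.
Continuity keeps v the same throughout the tube; from surface to crest, P_atm + 0 = P_top + ½ρv² + ρg·h_top.
P_top = 102900 − ½·919·10.5² − 919·9.81·2.17 = 32800 Pa.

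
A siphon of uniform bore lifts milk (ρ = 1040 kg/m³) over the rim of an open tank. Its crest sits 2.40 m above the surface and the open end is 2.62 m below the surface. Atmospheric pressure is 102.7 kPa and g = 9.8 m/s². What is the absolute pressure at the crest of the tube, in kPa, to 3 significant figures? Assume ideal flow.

P_top = 51.5 kPa

From the surface to the outlet (both open to atmosphere, surface at rest): v = √(2g·h_out) = √(2·9.8·2.62) = 7.17 m/s.
The bore is uniform, so the speed at the crest is the same v. Bernoulli surface→crest: P_atm = P_top + ½ρv² + ρg·h_top.
P_top = 102700 − ½·1040·7.17² − 1040·9.8·2.40 = 51500 Pa.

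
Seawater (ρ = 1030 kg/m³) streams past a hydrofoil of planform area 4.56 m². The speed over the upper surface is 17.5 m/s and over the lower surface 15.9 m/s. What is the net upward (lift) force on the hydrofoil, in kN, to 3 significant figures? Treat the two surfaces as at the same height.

From P + ½ρv² = const at equal height, P_low − P_up = ½ρ(v_up² − v_low²).
ΔP = ½·1030·(17.5² − 15.9²) = 27500 Pa.
Lift = ΔP · A = 27500 × 4.56 = 125000 N.

125 kN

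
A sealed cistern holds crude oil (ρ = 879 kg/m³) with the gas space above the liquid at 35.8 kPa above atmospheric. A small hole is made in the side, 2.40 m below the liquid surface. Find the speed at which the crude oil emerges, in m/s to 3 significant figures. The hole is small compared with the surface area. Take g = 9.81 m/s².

v ≈ 11.3 m/s

Take point 1 at the surface (v₁ ≈ 0) and point 2 at the hole (at atmospheric pressure). Bernoulli: P₁ + ρg h = P_atm + ½ρv₂².
With P₁ − P_atm = 35800 Pa, v₂ = √(2gh + 2ΔP/ρ) = √(2·9.81·2.40 + 2·35800/879) = 11.3 m/s.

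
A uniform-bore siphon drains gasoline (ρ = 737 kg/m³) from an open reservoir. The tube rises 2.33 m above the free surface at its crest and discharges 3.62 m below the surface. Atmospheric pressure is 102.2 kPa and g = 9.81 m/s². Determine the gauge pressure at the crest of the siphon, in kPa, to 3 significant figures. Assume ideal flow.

From the surface to the outlet (both open to atmosphere, surface at rest): v = √(2g·h_out) = √(2·9.81·3.62) = 8.43 m/s.
Continuity keeps v the same throughout the tube; from surface to crest, P_atm + 0 = P_top + ½ρv² + ρg·h_top.
P_top = 102200 − ½·737·8.43² − 737·9.81·2.33 = 59200 Pa. So P_gauge = P_top − P_atm = -43000 Pa.

P_gauge = -43.0 kPa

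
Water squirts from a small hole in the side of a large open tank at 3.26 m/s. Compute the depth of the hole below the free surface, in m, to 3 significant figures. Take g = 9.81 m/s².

h ≈ 0.542 m

Torricelli: v = √(2gh), so h = v²/(2g).
h = 3.26²/(2·9.81) = 10.6/19.62 = 0.542 m.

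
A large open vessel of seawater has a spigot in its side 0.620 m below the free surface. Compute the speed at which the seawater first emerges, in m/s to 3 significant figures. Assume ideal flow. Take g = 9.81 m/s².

3.49 m/s

The surface is effectively still and both ends are open, so ½v² = gh and v = √(2·9.81·0.620) = 3.49 m/s.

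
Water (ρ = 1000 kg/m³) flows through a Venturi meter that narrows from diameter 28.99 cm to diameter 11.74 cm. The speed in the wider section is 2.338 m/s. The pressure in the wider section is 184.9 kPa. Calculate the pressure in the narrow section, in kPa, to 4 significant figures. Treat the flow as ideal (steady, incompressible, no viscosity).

Mass conservation (A₁v₁ = A₂v₂) gives v₂ = 2.338 × 660.1/108.2 = 14.26 m/s.
Bernoulli (h₁ = h₂): P₁ − P₂ = ½ρ(v₂² − v₁²).
P₂ = P₁ − ½ρ(v₂² − v₁²) = 184900 − ½·1000·(14.26² − 2.338²) = 184900 − 98890 = 86010 Pa.

P₂ = 86.01 kPa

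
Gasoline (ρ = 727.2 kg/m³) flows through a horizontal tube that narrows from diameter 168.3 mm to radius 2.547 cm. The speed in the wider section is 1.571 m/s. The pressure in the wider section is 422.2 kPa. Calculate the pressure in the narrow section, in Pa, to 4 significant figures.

Continuity gives A₁v₁ = A₂v₂, so v₂ = (222.5 cm²)/(20.38 cm²) × 1.571 m/s = 17.15 m/s.
The pipe is horizontal, so Bernoulli reduces to P₁ + ½ρv₁² = P₂ + ½ρv₂².
P₂ = P₁ − ½ρ(v₂² − v₁²) = 422200 − ½·727.2·(17.15² − 1.571²) = 422200 − 106000 = 316200 Pa.

P₂ ≈ 316200 Pa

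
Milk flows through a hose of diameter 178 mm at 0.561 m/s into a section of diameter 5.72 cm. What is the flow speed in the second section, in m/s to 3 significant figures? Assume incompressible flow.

v₂ = 5.43 m/s

By continuity, v₂ = v₁·A₁/A₂ = 0.561·(249/25.7) = 5.43 m/s.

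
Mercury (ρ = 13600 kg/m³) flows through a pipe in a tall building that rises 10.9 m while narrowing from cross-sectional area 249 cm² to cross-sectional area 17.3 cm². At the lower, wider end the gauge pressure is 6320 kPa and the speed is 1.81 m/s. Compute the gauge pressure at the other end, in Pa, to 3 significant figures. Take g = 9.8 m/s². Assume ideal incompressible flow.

By continuity, v₂ = v₁·A₁/A₂ = 1.81·(249/17.3) = 26.1 m/s.
Energy conservation along the streamline gives P₂ = P₁ − ½ρ(v₂² − v₁²) − ρg(h₂ − h₁).
P₂ = 6320000 + ½·13600·(1.81² − 26.1²) − 13600·9.8·(+10.9) = 6320000 + (-4590000) − (1450000) = 275000 Pa.

275000 Pa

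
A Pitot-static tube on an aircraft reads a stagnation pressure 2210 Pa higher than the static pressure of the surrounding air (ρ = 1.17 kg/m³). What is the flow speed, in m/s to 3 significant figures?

At the stagnation point the flow is brought to rest, so Bernoulli gives P_stag − P_static = ½ρv².
v = √(2ΔP/ρ) = √(2·2210/1.17) = 61.5 m/s.

v ≈ 61.5 m/s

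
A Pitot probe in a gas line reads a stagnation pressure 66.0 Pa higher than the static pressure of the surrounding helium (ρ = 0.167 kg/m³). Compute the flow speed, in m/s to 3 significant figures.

v ≈ 28.1 m/s

The dynamic pressure equals the rise in static pressure at the stagnation point: ΔP = ½ρv².
v = √(2ΔP/ρ) = √(2·66.0/0.167) = 28.1 m/s.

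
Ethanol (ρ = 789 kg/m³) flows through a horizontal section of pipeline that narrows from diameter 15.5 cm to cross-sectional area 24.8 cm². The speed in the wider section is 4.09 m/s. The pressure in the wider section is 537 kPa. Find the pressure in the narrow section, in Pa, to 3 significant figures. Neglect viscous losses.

P₂ = 162000 Pa

By continuity, v₂ = v₁·A₁/A₂ = 4.09·(189/24.8) = 31.1 m/s.
Bernoulli (h₁ = h₂): P₁ − P₂ = ½ρ(v₂² − v₁²).
P₂ = P₁ − ½ρ(v₂² − v₁²) = 537000 − ½·789·(31.1² − 4.09²) = 537000 − 375000 = 162000 Pa.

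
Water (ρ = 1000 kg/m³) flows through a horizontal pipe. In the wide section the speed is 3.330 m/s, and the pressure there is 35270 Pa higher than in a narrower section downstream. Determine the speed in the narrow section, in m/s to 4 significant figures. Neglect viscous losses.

With h₁ = h₂, rearranging Bernoulli gives v₂ = √(v₁² + 2ΔP/ρ).
v₂ = √(3.330² + 2·35270/1000) = √(11.09 + 70.54) = 9.035 m/s.

9.035 m/s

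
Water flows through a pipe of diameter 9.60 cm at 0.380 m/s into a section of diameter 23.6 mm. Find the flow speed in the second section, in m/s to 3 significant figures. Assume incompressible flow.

v₂ ≈ 6.29 m/s

Mass conservation (A₁v₁ = A₂v₂) gives v₂ = 0.380 × 72.4/4.37 = 6.29 m/s.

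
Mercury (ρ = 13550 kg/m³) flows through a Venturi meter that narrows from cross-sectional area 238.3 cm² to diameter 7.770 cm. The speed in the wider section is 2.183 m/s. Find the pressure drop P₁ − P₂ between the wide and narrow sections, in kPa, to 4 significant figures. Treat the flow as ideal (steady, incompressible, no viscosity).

The volume flow rate is constant, so v₂ = (A₁/A₂)v₁ = (238.3/47.42)·2.183 = 10.97 m/s.
The pipe is horizontal, so Bernoulli reduces to P₁ + ½ρv₁² = P₂ + ½ρv₂².
P₁ − P₂ = ½·13550·(10.97² − 2.183²) = ½·13550·115.6 = 783200 Pa.

783.2 kPa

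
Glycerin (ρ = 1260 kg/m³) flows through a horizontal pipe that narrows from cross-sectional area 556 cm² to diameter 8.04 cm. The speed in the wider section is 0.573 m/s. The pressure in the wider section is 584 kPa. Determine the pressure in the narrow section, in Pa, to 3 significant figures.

The volume flow rate is constant, so v₂ = (A₁/A₂)v₁ = (556/50.8)·0.573 = 6.28 m/s.
The pipe is horizontal, so Bernoulli reduces to P₁ + ½ρv₁² = P₂ + ½ρv₂².
P₂ = P₁ − ½ρ(v₂² − v₁²) = 584000 − ½·1260·(6.28² − 0.573²) = 584000 − 24600 = 559000 Pa.

P₂ ≈ 559000 Pa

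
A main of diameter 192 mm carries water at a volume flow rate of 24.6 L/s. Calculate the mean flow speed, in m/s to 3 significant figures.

v = 0.850 m/s

Q = 24.6 L/s = 0.0246 m³/s.
v = Q/A = 0.0246 / 0.0290 = 0.850 m/s.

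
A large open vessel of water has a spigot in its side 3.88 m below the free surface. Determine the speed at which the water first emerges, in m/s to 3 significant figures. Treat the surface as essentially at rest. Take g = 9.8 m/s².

The surface is effectively still and both ends are open, so ½v² = gh and v = √(2·9.8·3.88) = 8.72 m/s.

v = 8.72 m/s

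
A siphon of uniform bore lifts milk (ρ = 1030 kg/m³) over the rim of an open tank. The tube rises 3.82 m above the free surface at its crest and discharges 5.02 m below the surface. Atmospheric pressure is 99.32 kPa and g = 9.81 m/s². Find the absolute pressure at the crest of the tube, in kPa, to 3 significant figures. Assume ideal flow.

From the surface to the outlet (both open to atmosphere, surface at rest): v = √(2g·h_out) = √(2·9.81·5.02) = 9.92 m/s.
The bore is uniform, so the speed at the crest is the same v. Bernoulli surface→crest: P_atm = P_top + ½ρv² + ρg·h_top.
P_top = 99320 − ½·1030·9.92² − 1030·9.81·3.82 = 10000 Pa.

P_top ≈ 10.00 kPa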